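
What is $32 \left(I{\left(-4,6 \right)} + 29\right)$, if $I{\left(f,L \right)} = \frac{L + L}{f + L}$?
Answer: $1120$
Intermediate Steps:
$I{\left(f,L \right)} = \frac{2 L}{L + f}$
$32 \left(I{\left(-4,6 \right)} + 29\right) = 32 \left(2 \cdot 6 \frac{1}{6 - 4} + 29\right) = 32 \left(2 \cdot 6 \cdot \frac{1}{2} + 29\right) = 32 \left(6 + 29\right) = 32 \cdot 35 = 1120$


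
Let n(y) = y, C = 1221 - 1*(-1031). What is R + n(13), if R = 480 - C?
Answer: -1759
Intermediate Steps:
C = 2252 (C = 1221 + 1031 = 2252)
R = -1772 (R = 480 - 1*2252 = 480 - 2252 = -1772)
R + n(13) = -1772 + 13 = -1759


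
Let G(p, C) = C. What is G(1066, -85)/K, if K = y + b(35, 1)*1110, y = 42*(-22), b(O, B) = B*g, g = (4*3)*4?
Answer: -85/52356 ≈ -0.0016235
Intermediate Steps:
g = 48 (g = 12*4 = 48)
b(O, B) = 48*B (b(O, B) = B*48 = 48*B)
y = -924
K = 52356 (K = -924 + (48*1)*1110 = -924 + 48*1110 = -924 + 53280 = 52356)
G(1066, -85)/K = -85/52356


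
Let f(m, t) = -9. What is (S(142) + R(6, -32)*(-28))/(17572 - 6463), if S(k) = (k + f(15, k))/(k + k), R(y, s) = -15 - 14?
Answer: 32963/450708 ≈ 0.073136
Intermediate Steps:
R(y, s) = -29
S(k) = (-9 + k)/(2*k) (S(k) = (k - 9)/(k + k) = (-9 + k)/((2*k)) = (-9 + k)*(1/(2*k)) = (-9 + k)/(2*k))
(S(142) + R(6, -32)*(-28))/(17572 - 6463) = ((½)*(-9 + 142)/142 - 29*(-28))/(17572 - 6463) = ((½)*(1/142)*133 + 812)/11109 = (133/284 + 812)*(1/11109) = (230741/284)*(1/11109) = 32963/450708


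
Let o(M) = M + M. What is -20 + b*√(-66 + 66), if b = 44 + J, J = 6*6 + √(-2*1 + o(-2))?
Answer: -20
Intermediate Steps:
o(M) = 2*M
J = 36 + I*√6 (J = 6*6 + √(-2*1 + 2*(-2)) = 36 + √(-2 - 4) = 36 + √(-6) = 36 + I*√6 ≈ 36.0 + 2.4495*I)
b = 80 + I*√6 (b = 44 + (36 + I*√6) = 80 + I*√6 ≈ 80.0 + 2.4495*I)
-20 + b*√(-66 + 66) = -20 + (80 + I*√6)*√(-66 + 66) = -20 + (80 + I*√6)*√0 = -20 + (80 + I*√6)*0 = -20 + 0 = -20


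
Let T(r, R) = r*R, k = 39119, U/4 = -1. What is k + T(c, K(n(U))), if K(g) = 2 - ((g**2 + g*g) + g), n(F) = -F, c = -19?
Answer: 39765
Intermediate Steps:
U = -4 (U = 4*(-1) = -4)
K(g) = 2 - g - 2*g**2 (K(g) = 2 - ((g**2 + g**2) + g) = 2 - (2*g**2 + g) = 2 - (g + 2*g**2) = 2 + (-g - 2*g**2) = 2 - g - 2*g**2)
T(r, R) = R*r
k + T(c, K(n(U))) = 39119 + (2 - (-1)*(-4) - 2*(-1*(-4))**2)*(-19) = 39119 + (2 - 1*4 - 2*4**2)*(-19) = 39119 + (2 - 4 - 2*16)*(-19) = 39119 + (2 - 4 - 32)*(-19) = 39119 - 34*(-19) = 39119 + 646 = 39765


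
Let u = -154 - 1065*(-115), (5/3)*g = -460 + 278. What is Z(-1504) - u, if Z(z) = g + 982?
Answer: -607241/5 ≈ -1.2145e+5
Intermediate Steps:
g = -546/5 (g = 3*(-460 + 278)/5 = (⅗)*(-182) = -546/5 ≈ -109.20)
Z(z) = 4364/5 (Z(z) = -546/5 + 982 = 4364/5)
u = 122321 (u = -154 + 122475 = 122321)
Z(-1504) - u = 4364/5 - 1*122321 = 4364/5 - 122321 = -607241/5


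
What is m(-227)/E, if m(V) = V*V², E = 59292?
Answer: -11697083/59292 ≈ -197.28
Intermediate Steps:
m(V) = V³
m(-227)/E = (-227)³/59292 = -11697083*1/59292 = -11697083/59292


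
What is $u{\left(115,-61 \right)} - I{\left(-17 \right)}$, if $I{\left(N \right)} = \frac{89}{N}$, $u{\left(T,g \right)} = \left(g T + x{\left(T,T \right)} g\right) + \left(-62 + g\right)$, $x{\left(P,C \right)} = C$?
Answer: $- \frac{240512}{17} \approx -14148.0$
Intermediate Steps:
$u{\left(T,g \right)} = -62 + g + 2 T g$ ($u{\left(T,g \right)} = \left(g T + T g\right) + \left(-62 + g\right) = \left(T g + T g\right) + \left(-62 + g\right) = 2 T g + \left(-62 + g\right) = -62 + g + 2 T g$)
$u{\left(115,-61 \right)} - I{\left(-17 \right)} = \left(-62 - 61 + 2 \cdot 115 \left(-61\right)\right) - \frac{89}{-17} = \left(-62 - 61 - 14030\right) - 89 \left(- \frac{1}{17}\right) = -14153 - - \frac{89}{17} = -14153 + \frac{89}{17} = - \frac{240512}{17}$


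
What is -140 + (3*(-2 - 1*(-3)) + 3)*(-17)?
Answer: -242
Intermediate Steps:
-140 + (3*(-2 - 1*(-3)) + 3)*(-17) = -140 + (3*(-2 + 3) + 3)*(-17) = -140 + (3*1 + 3)*(-17) = -140 + (3 + 3)*(-17) = -140 + 6*(-17) = -140 - 102 = -242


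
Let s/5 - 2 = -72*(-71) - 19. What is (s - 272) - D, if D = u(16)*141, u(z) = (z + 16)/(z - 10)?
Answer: 24451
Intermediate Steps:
u(z) = (16 + z)/(-10 + z)
s = 25475 (s = 10 + 5*(-72*(-71) - 19) = 10 + 5*(5112 - 19) = 10 + 5*5093 = 10 + 25465 = 25475)
D = 752 (D = ((16 + 16)/(-10 + 16))*141 = (32/6)*141 = ((⅙)*32)*141 = (16/3)*141 = 752)
(s - 272) - D = (25475 - 272) - 1*752 = 25203 - 752 = 24451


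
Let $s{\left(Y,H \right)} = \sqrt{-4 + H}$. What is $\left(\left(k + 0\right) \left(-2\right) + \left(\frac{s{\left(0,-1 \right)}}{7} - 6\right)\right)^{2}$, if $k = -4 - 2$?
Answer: $\frac{\left(42 + i \sqrt{5}\right)^{2}}{49} \approx 35.898 + 3.8333 i$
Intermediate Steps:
$k = -6$ ($k = -4 - 2 = -6$)
$\left(\left(k + 0\right) \left(-2\right) + \left(\frac{s{\left(0,-1 \right)}}{7} - 6\right)\right)^{2} = \left(\left(-6 + 0\right) \left(-2\right) - \left(6 - \frac{\sqrt{-4 - 1}}{7}\right)\right)^{2} = \left(\left(-6\right) \left(-2\right) - \left(6 - \frac{\sqrt{-5}}{7}\right)\right)^{2} = \left(12 - \left(6 - \frac{i \sqrt{5}}{7}\right)\right)^{2} = \left(6 + \frac{i \sqrt{5}}{7}\right)^{2}$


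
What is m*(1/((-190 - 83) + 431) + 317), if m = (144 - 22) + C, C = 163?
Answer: 14274795/158 ≈ 90347.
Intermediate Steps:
m = 285 (m = (144 - 22) + 163 = 122 + 163 = 285)
m*(1/((-190 - 83) + 431) + 317) = 285*(1/((-190 - 83) + 431) + 317) = 285*(1/(-273 + 431) + 317) = 285*(1/158 + 317) = 285*(50087/158) = 14274795/158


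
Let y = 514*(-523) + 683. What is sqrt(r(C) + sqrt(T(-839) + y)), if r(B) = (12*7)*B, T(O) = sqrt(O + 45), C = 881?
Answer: sqrt(74004 + sqrt(-268139 + I*sqrt(794))) ≈ 272.04 + 0.9518*I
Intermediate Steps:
T(O) = sqrt(45 + O)
r(B) = 84*B
y = -268139 (y = -268822 + 683 = -268139)
sqrt(r(C) + sqrt(T(-839) + y)) = sqrt(84*881 + sqrt(sqrt(45 - 839) - 268139)) = sqrt(74004 + sqrt(sqrt(-794) - 268139)) = sqrt(74004 + sqrt(I*sqrt(794) - 268139)) = sqrt(74004 + sqrt(-268139 + I*sqrt(794)))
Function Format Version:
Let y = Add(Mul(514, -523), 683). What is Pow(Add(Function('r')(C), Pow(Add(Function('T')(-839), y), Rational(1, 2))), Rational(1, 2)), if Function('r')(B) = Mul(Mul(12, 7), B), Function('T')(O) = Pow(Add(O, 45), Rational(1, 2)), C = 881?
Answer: Pow(Add(74004, Pow(Add(-268139, Mul(I, Pow(794, Rational(1, 2)))), Rational(1, 2))), Rational(1, 2)) ≈ Add(272.04, Mul(0.9518, I))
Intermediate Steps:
Function('T')(O) = Pow(Add(45, O), Rational(1, 2))
Function('r')(B) = Mul(84, B)
y = -268139 (y = Add(-268822, 683) = -268139)
Pow(Add(Function('r')(C), Pow(Add(Function('T')(-839), y), Rational(1, 2))), Rational(1, 2)) = Pow(Add(Mul(84, 881), Pow(Add(Pow(Add(45, -839), Rational(1, 2)), -268139), Rational(1, 2))), Rational(1, 2)) = Pow(Add(74004, Pow(Add(Pow(-794, Rational(1, 2)), -268139), Rational(1, 2))), Rational(1, 2)) = Pow(Add(74004, Pow(Add(Mul(I, Pow(794, Rational(1, 2))), -268139), Rational(1, 2))), Rational(1, 2)) = Pow(Add(74004, Pow(Add(-268139, Mul(I, Pow(794, Rational(1, 2)))), Rational(1, 2))), Rational(1, 2))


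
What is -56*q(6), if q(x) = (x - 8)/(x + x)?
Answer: 28/3 ≈ 9.3333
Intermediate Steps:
q(x) = (-8 + x)/(2*x) (q(x) = (-8 + x)/((2*x)) = (-8 + x)*(1/(2*x)) = (-8 + x)/(2*x))
-56*q(6) = -28*(-8 + 6)/6 = -28*(-2)/6 = -56*(-⅙) = 28/3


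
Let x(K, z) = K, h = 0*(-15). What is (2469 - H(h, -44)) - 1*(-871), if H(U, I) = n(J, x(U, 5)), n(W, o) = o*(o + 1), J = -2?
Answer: 3340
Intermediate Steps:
h = 0
n(W, o) = o*(1 + o)
H(U, I) = U*(1 + U)
(2469 - H(h, -44)) - 1*(-871) = (2469 - 0*(1 + 0)) - 1*(-871) = (2469 - 0) + 871 = (2469 - 1*0) + 871 = (2469 + 0) + 871 = 2469 + 871 = 3340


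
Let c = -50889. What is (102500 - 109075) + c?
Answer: -57464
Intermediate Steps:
(102500 - 109075) + c = (102500 - 109075) - 50889 = -6575 - 50889 = -57464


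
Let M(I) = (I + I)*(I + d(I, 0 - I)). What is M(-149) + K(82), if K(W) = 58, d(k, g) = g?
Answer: 58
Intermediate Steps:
M(I) = 0 (M(I) = (I + I)*(I + (0 - I)) = (2*I)*(I - I) = (2*I)*0 = 0)
M(-149) + K(82) = 0 + 58 = 58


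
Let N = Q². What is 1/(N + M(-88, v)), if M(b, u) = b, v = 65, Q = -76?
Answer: 1/5688 ≈ 0.00017581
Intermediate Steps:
N = 5776 (N = (-76)² = 5776)
1/(N + M(-88, v)) = 1/(5776 - 88) = 1/5688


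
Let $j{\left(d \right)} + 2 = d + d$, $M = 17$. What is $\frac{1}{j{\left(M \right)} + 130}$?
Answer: $\frac{1}{162} \approx 0.0061728$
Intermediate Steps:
$j{\left(d \right)} = -2 + 2 d$ ($j{\left(d \right)} = -2 + \left(d + d\right) = -2 + 2 d$)
$\frac{1}{j{\left(M \right)} + 130} = \frac{1}{\left(-2 + 2 \cdot 17\right) + 130} = \frac{1}{\left(-2 + 34\right) + 130} = \frac{1}{32 + 130} = \frac{1}{162}$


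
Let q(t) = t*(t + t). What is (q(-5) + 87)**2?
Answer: 18769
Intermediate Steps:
q(t) = 2*t**2 (q(t) = t*(2*t) = 2*t**2)
(q(-5) + 87)**2 = (2*(-5)**2 + 87)**2 = (2*25 + 87)**2 = (50 + 87)**2 = 137**2 = 18769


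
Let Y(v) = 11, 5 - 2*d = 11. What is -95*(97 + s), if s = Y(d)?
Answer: -10260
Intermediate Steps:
d = -3 (d = 5/2 - ½*11 = 5/2 - 11/2 = -3)
s = 11
-95*(97 + s) = -95*(97 + 11) = -95*108 = -10260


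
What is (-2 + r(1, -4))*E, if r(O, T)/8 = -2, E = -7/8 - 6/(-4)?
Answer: -45/4 ≈ -11.250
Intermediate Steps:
E = 5/8 (E = -7*1/8 - 6*(-1/4) = -7/8 + 3/2 = 5/8 ≈ 0.62500)
r(O, T) = -16 (r(O, T) = 8*(-2) = -16)
(-2 + r(1, -4))*E = (-2 - 16)*(5/8) = -18*5/8 = -45/4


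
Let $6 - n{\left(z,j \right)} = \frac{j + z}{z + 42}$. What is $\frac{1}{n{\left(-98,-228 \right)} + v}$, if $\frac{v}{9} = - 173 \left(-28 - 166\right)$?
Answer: $\frac{28}{8457629} \approx 3.3106 \cdot 10^{-6}$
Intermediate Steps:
$v = 302058$ ($v = 9 \left(- 173 \left(-28 - 166\right)\right) = 9 \left(\left(-173\right) \left(-194\right)\right) = 9 \cdot 33562 = 302058$)
$n{\left(z,j \right)} = 6 - \frac{j + z}{42 + z}$ ($n{\left(z,j \right)} = 6 - \frac{j + z}{z + 42} = 6 - \frac{j + z}{42 + z}$)
$\frac{1}{n{\left(-98,-228 \right)} + v} = \frac{1}{\frac{252 - -228 + 5 \left(-98\right)}{42 - 98} + 302058} = \frac{1}{\frac{252 + 228 - 490}{-56} + 302058} = \frac{1}{\left(- \frac{1}{56}\right) \left(-10\right) + 302058} = \frac{1}{\frac{5}{28} + 302058} = \frac{1}{\frac{8457629}{28}} = \frac{28}{8457629}$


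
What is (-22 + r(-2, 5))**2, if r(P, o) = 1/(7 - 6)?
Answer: 441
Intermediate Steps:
r(P, o) = 1 (r(P, o) = 1/1 = 1)
(-22 + r(-2, 5))**2 = (-22 + 1)**2 = (-21)**2 = 441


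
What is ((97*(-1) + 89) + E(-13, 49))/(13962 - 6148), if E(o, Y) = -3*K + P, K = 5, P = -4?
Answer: -27/7814 ≈ -0.0034553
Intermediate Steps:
E(o, Y) = -19 (E(o, Y) = -3*5 - 4 = -15 - 4 = -19)
((97*(-1) + 89) + E(-13, 49))/(13962 - 6148) = ((97*(-1) + 89) - 19)/(13962 - 6148) = ((-97 + 89) - 19)/7814 = (-8 - 19)*(1/7814) = -27*1/7814 = -27/7814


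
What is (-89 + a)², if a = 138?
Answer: 2401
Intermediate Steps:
(-89 + a)² = (-89 + 138)² = 49² = 2401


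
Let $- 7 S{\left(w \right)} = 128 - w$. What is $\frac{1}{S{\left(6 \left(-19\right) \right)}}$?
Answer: $- \frac{7}{242} \approx -0.028926$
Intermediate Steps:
$S{\left(w \right)} = - \frac{128}{7} + \frac{w}{7}$ ($S{\left(w \right)} = - \frac{128 - w}{7} = - \frac{128}{7} + \frac{w}{7}$)
$\frac{1}{S{\left(6 \left(-19\right) \right)}} = \frac{1}{- \frac{128}{7} + \frac{6 \left(-19\right)}{7}} = \frac{1}{- \frac{128}{7} + \frac{1}{7} \left(-114\right)} = \frac{1}{- \frac{128}{7} - \frac{114}{7}} = \frac{1}{- \frac{242}{7}} = - \frac{7}{242}$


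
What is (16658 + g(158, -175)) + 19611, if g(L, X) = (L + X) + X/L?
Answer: 5727641/158 ≈ 36251.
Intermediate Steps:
g(L, X) = L + X + X/L
(16658 + g(158, -175)) + 19611 = (16658 + (158 - 175 - 175/158)) + 19611 = (16658 - 2861/158) + 19611 = 2629103/158 + 19611 = 5727641/158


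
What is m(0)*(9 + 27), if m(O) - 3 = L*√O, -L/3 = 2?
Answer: 108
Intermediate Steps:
L = -6 (L = -3*2 = -6)
m(O) = 3 - 6*√O
m(0)*(9 + 27) = (3 - 6*√0)*(9 + 27) = (3 - 6*0)*36 = (3 + 0)*36 = 3*36 = 108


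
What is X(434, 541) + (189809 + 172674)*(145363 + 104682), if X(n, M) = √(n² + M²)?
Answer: 90637061735 + √481037 ≈ 9.0637e+10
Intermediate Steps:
X(n, M) = √(M² + n²)
X(434, 541) + (189809 + 172674)*(145363 + 104682) = √(541² + 434²) + (189809 + 172674)*(145363 + 104682) = √(292681 + 188356) + 362483*250045 = √481037 + 90637061735 = 90637061735 + √481037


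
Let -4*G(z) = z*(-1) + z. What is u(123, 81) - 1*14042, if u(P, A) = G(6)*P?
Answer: -14042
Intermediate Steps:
G(z) = 0 (G(z) = -(z*(-1) + z)/4 = -(-z + z)/4 = -1/4*0 = 0)
u(P, A) = 0 (u(P, A) = 0*P = 0)
u(123, 81) - 1*14042 = 0 - 1*14042 = 0 - 14042 = -14042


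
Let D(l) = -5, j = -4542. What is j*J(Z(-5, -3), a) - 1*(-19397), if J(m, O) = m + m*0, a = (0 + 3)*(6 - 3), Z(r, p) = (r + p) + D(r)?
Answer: 78443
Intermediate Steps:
Z(r, p) = -5 + p + r (Z(r, p) = (r + p) - 5 = (p + r) - 5 = -5 + p + r)
a = 9 (a = 3*3 = 9)
J(m, O) = m (J(m, O) = m + 0 = m)
j*J(Z(-5, -3), a) - 1*(-19397) = -4542*(-5 - 3 - 5) - 1*(-19397) = -4542*(-13) + 19397 = 59046 + 19397 = 78443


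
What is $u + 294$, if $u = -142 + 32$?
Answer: $184$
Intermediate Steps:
$u = -110$
$u + 294 = -110 + 294 = 184$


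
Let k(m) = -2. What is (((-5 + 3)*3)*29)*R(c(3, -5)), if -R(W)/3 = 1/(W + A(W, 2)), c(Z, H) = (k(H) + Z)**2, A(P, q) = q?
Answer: 174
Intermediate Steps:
c(Z, H) = (-2 + Z)**2
R(W) = -3/(2 + W) (R(W) = -3/(W + 2) = -3/(2 + W))
(((-5 + 3)*3)*29)*R(c(3, -5)) = (((-5 + 3)*3)*29)*(-3/(2 + (-2 + 3)**2)) = (-2*3*29)*(-3/(2 + 1**2)) = (-6*29)*(-3/(2 + 1)) = -(-522)/3 = -174*(-1) = 174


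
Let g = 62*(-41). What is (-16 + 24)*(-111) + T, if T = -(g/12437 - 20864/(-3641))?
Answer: -40461638042/45283117 ≈ -893.53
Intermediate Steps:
g = -2542
T = -250230146/45283117 (T = -(-2542/12437 - 20864/(-3641)) = -(-2542*1/12437 - 20864*(-1/3641)) = -(-2542/12437 + 20864/3641) = -1*250230146/45283117 = -250230146/45283117 ≈ -5.5259)
(-16 + 24)*(-111) + T = (-16 + 24)*(-111) - 250230146/45283117 = 8*(-111) - 250230146/45283117 = -888 - 250230146/45283117 = -40461638042/45283117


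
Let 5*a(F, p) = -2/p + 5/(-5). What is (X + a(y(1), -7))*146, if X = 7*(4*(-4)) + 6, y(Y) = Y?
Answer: -108478/7 ≈ -15497.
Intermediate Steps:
X = -106 (X = 7*(-16) + 6 = -112 + 6 = -106)
a(F, p) = -1/5 - 2/(5*p) (a(F, p) = (-2/p + 5/(-5))/5 = (-2/p + 5*(-1/5))/5 = (-2/p - 1)/5 = (-1 - 2/p)/5 = -1/5 - 2/(5*p))
(X + a(y(1), -7))*146 = (-106 + (1/5)*(-2 - 1*(-7))/(-7))*146 = (-106 + (1/5)*(-1/7)*(-2 + 7))*146 = (-106 + (1/5)*(-1/7)*5)*146 = (-106 - 1/7)*146 = -743/7*146 = -108478/7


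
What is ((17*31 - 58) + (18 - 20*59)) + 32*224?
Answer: 6475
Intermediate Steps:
((17*31 - 58) + (18 - 20*59)) + 32*224 = ((527 - 58) + (18 - 1180)) + 7168 = (469 - 1162) + 7168 = -693 + 7168 = 6475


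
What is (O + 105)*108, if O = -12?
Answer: 10044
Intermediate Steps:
(O + 105)*108 = (-12 + 105)*108 = 93*108 = 10044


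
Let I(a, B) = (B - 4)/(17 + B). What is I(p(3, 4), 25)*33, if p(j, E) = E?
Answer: 33/2 ≈ 16.500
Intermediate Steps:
I(a, B) = (-4 + B)/(17 + B)
I(p(3, 4), 25)*33 = ((-4 + 25)/(17 + 25))*33 = (21/42)*33 = ((1/42)*21)*33 = (½)*33 = 33/2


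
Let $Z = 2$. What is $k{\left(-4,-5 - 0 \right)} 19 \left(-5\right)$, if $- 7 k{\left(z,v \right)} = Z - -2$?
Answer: $\frac{380}{7} \approx 54.286$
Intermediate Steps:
$k{\left(z,v \right)} = - \frac{4}{7}$ ($k{\left(z,v \right)} = - \frac{2 - -2}{7} = - \frac{2 + 2}{7} = \left(- \frac{1}{7}\right) 4 = - \frac{4}{7}$)
$k{\left(-4,-5 - 0 \right)} 19 \left(-5\right) = \left(- \frac{4}{7}\right) 19 \left(-5\right) = \left(- \frac{76}{7}\right) \left(-5\right) = \frac{380}{7}$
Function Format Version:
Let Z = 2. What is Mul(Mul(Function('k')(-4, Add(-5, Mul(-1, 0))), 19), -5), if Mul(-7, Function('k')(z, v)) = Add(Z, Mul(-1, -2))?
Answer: Rational(380, 7) ≈ 54.286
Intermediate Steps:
Function('k')(z, v) = Rational(-4, 7) (Function('k')(z, v) = Mul(Rational(-1, 7), Add(2, Mul(-1, -2))) = Mul(Rational(-1, 7), Add(2, 2)) = Mul(Rational(-1, 7), 4) = Rational(-4, 7))
Mul(Mul(Function('k')(-4, Add(-5, Mul(-1, 0))), 19), -5) = Mul(Mul(Rational(-4, 7), 19), -5) = Mul(Rational(-76, 7), -5) = Rational(380, 7)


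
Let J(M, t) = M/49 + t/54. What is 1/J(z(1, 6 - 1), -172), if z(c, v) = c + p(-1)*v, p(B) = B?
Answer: -1323/4322 ≈ -0.30611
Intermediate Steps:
z(c, v) = c - v
J(M, t) = M/49 + t/54 (J(M, t) = M*(1/49) + t*(1/54) = M/49 + t/54)
1/J(z(1, 6 - 1), -172) = 1/((1 - (6 - 1))/49 + (1/54)*(-172)) = 1/((1 - 1*5)/49 - 86/27) = 1/((1 - 5)/49 - 86/27) = 1/((1/49)*(-4) - 86/27) = 1/(-4/49 - 86/27) = 1/(-4322/1323) = -1323/4322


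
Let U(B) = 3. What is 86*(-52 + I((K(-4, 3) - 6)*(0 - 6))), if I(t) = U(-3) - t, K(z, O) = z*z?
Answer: 946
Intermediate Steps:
K(z, O) = z²
I(t) = 3 - t
86*(-52 + I((K(-4, 3) - 6)*(0 - 6))) = 86*(-52 + (3 - ((-4)² - 6)*(0 - 6))) = 86*(-52 + (3 - (16 - 6)*(-6))) = 86*(-52 + (3 - 10*(-6))) = 86*(-52 + (3 - 1*(-60))) = 86*(-52 + (3 + 60)) = 86*(-52 + 63) = 86*11 = 946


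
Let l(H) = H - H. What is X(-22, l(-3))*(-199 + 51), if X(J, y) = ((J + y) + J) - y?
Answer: 6512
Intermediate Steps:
l(H) = 0
X(J, y) = 2*J (X(J, y) = (y + 2*J) - y = 2*J)
X(-22, l(-3))*(-199 + 51) = (2*(-22))*(-199 + 51) = -44*(-148) = 6512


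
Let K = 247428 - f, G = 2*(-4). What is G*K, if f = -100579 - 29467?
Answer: -3019792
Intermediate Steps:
f = -130046
G = -8
K = 377474 (K = 247428 - 1*(-130046) = 247428 + 130046 = 377474)
G*K = -8*377474 = -3019792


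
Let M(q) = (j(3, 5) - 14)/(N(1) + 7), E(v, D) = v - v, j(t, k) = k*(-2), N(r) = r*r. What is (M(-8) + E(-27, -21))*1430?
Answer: -4290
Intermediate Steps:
N(r) = r²
j(t, k) = -2*k
E(v, D) = 0
M(q) = -3 (M(q) = (-2*5 - 14)/(1² + 7) = (-10 - 14)/(1 + 7) = -24/8 = -24*⅛ = -3)
(M(-8) + E(-27, -21))*1430 = (-3 + 0)*1430 = -3*1430 = -4290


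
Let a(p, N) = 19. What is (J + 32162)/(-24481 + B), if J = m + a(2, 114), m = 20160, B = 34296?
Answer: 52341/9815 ≈ 5.3328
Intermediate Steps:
J = 20179 (J = 20160 + 19 = 20179)
(J + 32162)/(-24481 + B) = (20179 + 32162)/(-24481 + 34296) = 52341/9815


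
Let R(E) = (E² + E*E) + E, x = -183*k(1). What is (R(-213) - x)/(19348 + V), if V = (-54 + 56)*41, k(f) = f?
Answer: 45354/9715 ≈ 4.6684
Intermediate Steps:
x = -183 (x = -183*1 = -183)
V = 82 (V = 2*41 = 82)
R(E) = E + 2*E² (R(E) = (E² + E²) + E = 2*E² + E = E + 2*E²)
(R(-213) - x)/(19348 + V) = (-213*(1 + 2*(-213)) - 1*(-183))/(19348 + 82) = (-213*(1 - 426) + 183)/19430 = (-213*(-425) + 183)*(1/19430) = (90525 + 183)*(1/19430) = 90708*(1/19430) = 45354/9715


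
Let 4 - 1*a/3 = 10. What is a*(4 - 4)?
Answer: 0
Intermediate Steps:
a = -18 (a = 12 - 3*10 = 12 - 30 = -18)
a*(4 - 4) = -18*(4 - 4) = -18*0 = 0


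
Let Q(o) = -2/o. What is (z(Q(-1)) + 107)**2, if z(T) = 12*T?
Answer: 17161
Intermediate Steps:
(z(Q(-1)) + 107)**2 = (12*(-2/(-1)) + 107)**2 = (12*(-2*(-1)) + 107)**2 = (12*2 + 107)**2 = (24 + 107)**2 = 131**2 = 17161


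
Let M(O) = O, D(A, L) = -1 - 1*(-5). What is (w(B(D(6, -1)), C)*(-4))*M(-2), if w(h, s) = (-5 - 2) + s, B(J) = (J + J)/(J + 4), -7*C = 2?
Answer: -408/7 ≈ -58.286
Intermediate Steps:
C = -2/7 (C = -⅐*2 = -2/7 ≈ -0.28571)
D(A, L) = 4 (D(A, L) = -1 + 5 = 4)
B(J) = 2*J/(4 + J) (B(J) = (2*J)/(4 + J) = 2*J/(4 + J))
w(h, s) = -7 + s
(w(B(D(6, -1)), C)*(-4))*M(-2) = ((-7 - 2/7)*(-4))*(-2) = -51/7*(-4)*(-2) = (204/7)*(-2) = -408/7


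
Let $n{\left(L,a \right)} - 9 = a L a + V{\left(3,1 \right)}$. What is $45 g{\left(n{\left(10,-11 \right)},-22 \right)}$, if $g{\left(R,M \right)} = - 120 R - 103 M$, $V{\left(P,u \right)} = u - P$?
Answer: $-6469830$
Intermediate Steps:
$n{\left(L,a \right)} = 7 + L a^{2}$ ($n{\left(L,a \right)} = 9 + \left(a L a + \left(1 - 3\right)\right) = 9 + \left(L a a + \left(1 - 3\right)\right) = 9 + \left(L a^{2} - 2\right) = 9 + \left(-2 + L a^{2}\right) = 7 + L a^{2}$)
$45 g{\left(n{\left(10,-11 \right)},-22 \right)} = 45 \left(- 120 \left(7 + 10 \left(-11\right)^{2}\right) - -2266\right) = 45 \left(- 120 \left(7 + 10 \cdot 121\right) + 2266\right) = 45 \left(- 120 \left(7 + 1210\right) + 2266\right) = 45 \left(\left(-120\right) 1217 + 2266\right) = 45 \left(-146040 + 2266\right) = 45 \left(-143774\right) = -6469830$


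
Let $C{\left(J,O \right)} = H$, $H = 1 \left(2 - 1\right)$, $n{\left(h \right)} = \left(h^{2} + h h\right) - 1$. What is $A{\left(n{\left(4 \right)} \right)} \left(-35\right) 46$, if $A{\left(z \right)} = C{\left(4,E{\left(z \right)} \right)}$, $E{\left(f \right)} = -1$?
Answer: $-1610$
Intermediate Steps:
$n{\left(h \right)} = -1 + 2 h^{2}$ ($n{\left(h \right)} = \left(h^{2} + h^{2}\right) - 1 = 2 h^{2} - 1 = -1 + 2 h^{2}$)
$H = 1$ ($H = 1 \cdot 1 = 1$)
$C{\left(J,O \right)} = 1$
$A{\left(z \right)} = 1$
$A{\left(n{\left(4 \right)} \right)} \left(-35\right) 46 = 1 \left(-35\right) 46 = \left(-35\right) 46 = -1610$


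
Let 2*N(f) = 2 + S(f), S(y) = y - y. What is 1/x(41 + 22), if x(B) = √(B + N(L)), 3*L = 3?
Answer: ⅛ ≈ 0.12500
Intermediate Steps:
L = 1 (L = (⅓)*3 = 1)
S(y) = 0
N(f) = 1 (N(f) = (2 + 0)/2 = (½)*2 = 1)
x(B) = √(1 + B) (x(B) = √(B + 1) = √(1 + B))
1/x(41 + 22) = 1/(√(1 + (41 + 22))) = 1/(√(1 + 63)) = 1/(√64) = 1/8 = ⅛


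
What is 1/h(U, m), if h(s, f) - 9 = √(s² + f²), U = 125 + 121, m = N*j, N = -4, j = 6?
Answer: -1/6779 + 2*√1697/20337 ≈ 0.0039037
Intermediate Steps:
m = -24 (m = -4*6 = -24)
U = 246
h(s, f) = 9 + √(f² + s²) (h(s, f) = 9 + √(s² + f²) = 9 + √(f² + s²))
1/h(U, m) = 1/(9 + √((-24)² + 246²)) = 1/(9 + √(576 + 60516)) = 1/(9 + √61092) = 1/(9 + 6*√1697)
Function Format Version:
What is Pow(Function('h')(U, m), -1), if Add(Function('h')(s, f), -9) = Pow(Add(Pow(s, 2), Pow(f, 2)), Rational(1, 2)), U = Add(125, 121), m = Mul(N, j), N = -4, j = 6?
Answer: Add(Rational(-1, 6779), Mul(Rational(2, 20337), Pow(1697, Rational(1, 2)))) ≈ 0.0039037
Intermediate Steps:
m = -24 (m = Mul(-4, 6) = -24)
U = 246
Function('h')(s, f) = Add(9, Pow(Add(Pow(f, 2), Pow(s, 2)), Rational(1, 2))) (Function('h')(s, f) = Add(9, Pow(Add(Pow(s, 2), Pow(f, 2)), Rational(1, 2))) = Add(9, Pow(Add(Pow(f, 2), Pow(s, 2)), Rational(1, 2))))
Pow(Function('h')(U, m), -1) = Pow(Add(9, Pow(Add(Pow(-24, 2), Pow(246, 2)), Rational(1, 2))), -1) = Pow(Add(9, Pow(Add(576, 60516), Rational(1, 2))), -1) = Pow(Add(9, Pow(61092, Rational(1, 2))), -1) = Pow(Add(9, Mul(6, Pow(1697, Rational(1, 2)))), -1)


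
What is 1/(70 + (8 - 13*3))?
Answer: 1/39 ≈ 0.025641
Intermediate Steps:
1/(70 + (8 - 13*3)) = 1/(70 + (8 - 39)) = 1/(70 - 31) = 1/39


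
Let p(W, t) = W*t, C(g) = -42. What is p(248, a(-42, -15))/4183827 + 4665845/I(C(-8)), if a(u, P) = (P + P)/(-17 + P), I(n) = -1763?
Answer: -13014058585945/4917391334 ≈ -2646.5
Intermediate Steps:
a(u, P) = 2*P/(-17 + P) (a(u, P) = (2*P)/(-17 + P) = 2*P/(-17 + P))
p(248, a(-42, -15))/4183827 + 4665845/I(C(-8)) = (248*(2*(-15)/(-17 - 15)))/4183827 + 4665845/(-1763) = (248*(2*(-15)/(-32)))*(1/4183827) + 4665845*(-1/1763) = (248*(2*(-15)*(-1/32)))*(1/4183827) - 4665845/1763 = (248*(15/16))*(1/4183827) - 4665845/1763 = (465/2)*(1/4183827) - 4665845/1763 = 155/2789218 - 4665845/1763 = -13014058585945/4917391334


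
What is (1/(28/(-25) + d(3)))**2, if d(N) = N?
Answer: 625/2209 ≈ 0.28293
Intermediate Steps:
(1/(28/(-25) + d(3)))**2 = (1/(28/(-25) + 3))**2 = (1/(28*(-1/25) + 3))**2 = (1/(-28/25 + 3))**2 = (1/(47/25))**2 = (25/47)**2 = 625/2209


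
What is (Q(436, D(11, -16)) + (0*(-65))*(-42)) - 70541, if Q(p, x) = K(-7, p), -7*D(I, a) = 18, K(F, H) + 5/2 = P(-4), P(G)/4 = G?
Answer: -141119/2 ≈ -70560.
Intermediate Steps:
P(G) = 4*G
K(F, H) = -37/2 (K(F, H) = -5/2 + 4*(-4) = -5/2 - 16 = -37/2)
D(I, a) = -18/7 (D(I, a) = -1/7*18 = -18/7)
Q(p, x) = -37/2
(Q(436, D(11, -16)) + (0*(-65))*(-42)) - 70541 = (-37/2 + (0*(-65))*(-42)) - 70541 = (-37/2 + 0*(-42)) - 70541 = (-37/2 + 0) - 70541 = -37/2 - 70541 = -141119/2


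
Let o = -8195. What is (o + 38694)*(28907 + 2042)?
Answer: 943913551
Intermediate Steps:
(o + 38694)*(28907 + 2042) = (-8195 + 38694)*(28907 + 2042) = 30499*30949 = 943913551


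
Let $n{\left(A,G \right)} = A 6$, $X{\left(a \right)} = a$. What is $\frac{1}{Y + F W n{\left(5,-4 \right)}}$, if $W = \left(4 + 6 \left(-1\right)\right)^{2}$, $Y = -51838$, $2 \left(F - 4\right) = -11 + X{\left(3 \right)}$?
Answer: $- \frac{1}{51838} \approx -1.9291 \cdot 10^{-5}$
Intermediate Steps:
$n{\left(A,G \right)} = 6 A$
$F = 0$ ($F = 4 + \frac{-11 + 3}{2} = 4 + \frac{1}{2} \left(-8\right) = 4 - 4 = 0$)
$W = 4$ ($W = \left(4 - 6\right)^{2} = \left(-2\right)^{2} = 4$)
$\frac{1}{Y + F W n{\left(5,-4 \right)}} = \frac{1}{-51838 + 0 \cdot 4 \cdot 6 \cdot 5} = \frac{1}{-51838 + 0 \cdot 30} = \frac{1}{-51838 + 0} = \frac{1}{-51838} = - \frac{1}{51838}$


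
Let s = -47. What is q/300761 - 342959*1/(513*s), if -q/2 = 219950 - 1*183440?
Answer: 2157193757/154290393 ≈ 13.981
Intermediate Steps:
q = -73020 (q = -2*(219950 - 1*183440) = -2*(219950 - 183440) = -2*36510 = -73020)
q/300761 - 342959*1/(513*s) = -73020/300761 - 342959/(-19*(-27)*(-47)) = -73020*1/300761 - 342959/(513*(-47)) = -73020/300761 - 342959/(-24111) = -73020/300761 - 342959*(-1/24111) = -73020/300761 + 7297/513 = 2157193757/154290393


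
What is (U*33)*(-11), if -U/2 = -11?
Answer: -7986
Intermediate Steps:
U = 22 (U = -2*(-11) = 22)
(U*33)*(-11) = (22*33)*(-11) = 726*(-11) = -7986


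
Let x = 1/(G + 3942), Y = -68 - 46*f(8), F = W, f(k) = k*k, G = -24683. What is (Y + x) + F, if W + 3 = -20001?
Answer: -477374857/20741 ≈ -23016.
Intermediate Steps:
W = -20004 (W = -3 - 20001 = -20004)
f(k) = k²
F = -20004
Y = -3012 (Y = -68 - 46*8² = -68 - 46*64 = -68 - 2944 = -3012)
x = -1/20741 (x = 1/(-24683 + 3942) = 1/(-20741) = -1/20741 ≈ -4.8214e-5)
(Y + x) + F = (-3012 - 1/20741) - 20004 = -62471893/20741 - 20004 = -477374857/20741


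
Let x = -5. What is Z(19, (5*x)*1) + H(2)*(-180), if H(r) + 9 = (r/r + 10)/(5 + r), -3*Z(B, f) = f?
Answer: 28255/21 ≈ 1345.5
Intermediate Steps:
Z(B, f) = -f/3
H(r) = -9 + 11/(5 + r) (H(r) = -9 + (r/r + 10)/(5 + r) = -9 + (1 + 10)/(5 + r) = -9 + 11/(5 + r))
Z(19, (5*x)*1) + H(2)*(-180) = -5*(-5)/3 + ((-34 - 9*2)/(5 + 2))*(-180) = -(-25)/3 + ((-34 - 18)/7)*(-180) = -1/3*(-25) + ((1/7)*(-52))*(-180) = 25/3 - 52/7*(-180) = 25/3 + 9360/7 = 28255/21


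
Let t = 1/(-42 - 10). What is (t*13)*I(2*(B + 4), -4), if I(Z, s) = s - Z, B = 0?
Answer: 3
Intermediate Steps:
t = -1/52 (t = 1/(-52) = -1/52 ≈ -0.019231)
(t*13)*I(2*(B + 4), -4) = (-1/52*13)*(-4 - 2*(0 + 4)) = -(-4 - 2*4)/4 = -(-4 - 1*8)/4 = -(-4 - 8)/4 = -¼*(-12) = 3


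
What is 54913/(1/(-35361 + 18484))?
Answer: -926766701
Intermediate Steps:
54913/(1/(-35361 + 18484)) = 54913/(1/(-16877)) = 54913/(-1/16877) = 54913*(-16877) = -926766701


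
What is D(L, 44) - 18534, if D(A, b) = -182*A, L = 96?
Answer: -36006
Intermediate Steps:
D(L, 44) - 18534 = -182*96 - 18534 = -17472 - 18534 = -36006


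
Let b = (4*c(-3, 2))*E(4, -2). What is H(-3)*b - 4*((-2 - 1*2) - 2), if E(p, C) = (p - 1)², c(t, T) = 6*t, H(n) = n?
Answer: 1968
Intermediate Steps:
E(p, C) = (-1 + p)²
b = -648 (b = (4*(6*(-3)))*(-1 + 4)² = (4*(-18))*3² = -72*9 = -648)
H(-3)*b - 4*((-2 - 1*2) - 2) = -3*(-648) - 4*((-2 - 1*2) - 2) = 1944 - 4*((-2 - 2) - 2) = 1944 - 4*(-4 - 2) = 1944 - 4*(-6) = 1944 + 24 = 1968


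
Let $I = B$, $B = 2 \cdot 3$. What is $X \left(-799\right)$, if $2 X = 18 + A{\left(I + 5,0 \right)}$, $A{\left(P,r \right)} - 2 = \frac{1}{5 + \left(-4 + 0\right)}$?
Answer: $- \frac{16779}{2} \approx -8389.5$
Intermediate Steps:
$B = 6$
$I = 6$
$A{\left(P,r \right)} = 3$ ($A{\left(P,r \right)} = 2 + \frac{1}{5 + \left(-4 + 0\right)} = 2 + \frac{1}{5 - 4} = 2 + 1^{-1} = 2 + 1 = 3$)
$X = \frac{21}{2}$ ($X = \frac{18 + 3}{2} = \frac{1}{2} \cdot 21 = \frac{21}{2} \approx 10.5$)
$X \left(-799\right) = \frac{21}{2} \left(-799\right) = - \frac{16779}{2}$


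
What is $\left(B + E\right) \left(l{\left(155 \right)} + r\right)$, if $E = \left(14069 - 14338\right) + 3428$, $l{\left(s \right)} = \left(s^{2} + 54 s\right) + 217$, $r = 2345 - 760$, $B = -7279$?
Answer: $-140891640$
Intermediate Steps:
$r = 1585$
$l{\left(s \right)} = 217 + s^{2} + 54 s$
$E = 3159$ ($E = -269 + 3428 = 3159$)
$\left(B + E\right) \left(l{\left(155 \right)} + r\right) = \left(-7279 + 3159\right) \left(\left(217 + 155^{2} + 54 \cdot 155\right) + 1585\right) = - 4120 \left(\left(217 + 24025 + 8370\right) + 1585\right) = - 4120 \left(32612 + 1585\right) = \left(-4120\right) 34197 = -140891640$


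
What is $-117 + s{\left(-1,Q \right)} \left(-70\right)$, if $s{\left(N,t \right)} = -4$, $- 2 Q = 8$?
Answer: $163$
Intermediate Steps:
$Q = -4$ ($Q = \left(- \frac{1}{2}\right) 8 = -4$)
$-117 + s{\left(-1,Q \right)} \left(-70\right) = -117 - -280 = -117 + 280 = 163$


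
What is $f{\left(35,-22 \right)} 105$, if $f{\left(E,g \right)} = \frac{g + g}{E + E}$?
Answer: $-66$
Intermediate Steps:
$f{\left(E,g \right)} = \frac{g}{E}$ ($f{\left(E,g \right)} = \frac{2 g}{2 E} = 2 g \frac{1}{2 E} = \frac{g}{E}$)
$f{\left(35,-22 \right)} 105 = - \frac{22}{35} \cdot 105 = \left(-22\right) \frac{1}{35} \cdot 105 = \left(- \frac{22}{35}\right) 105 = -66$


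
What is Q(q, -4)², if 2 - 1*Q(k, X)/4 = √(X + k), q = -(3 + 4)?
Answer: 16*(2 - I*√11)² ≈ -112.0 - 212.26*I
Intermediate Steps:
q = -7 (q = -1*7 = -7)
Q(k, X) = 8 - 4*√(X + k)
Q(q, -4)² = (8 - 4*√(-4 - 7))² = (8 - 4*I*√11)²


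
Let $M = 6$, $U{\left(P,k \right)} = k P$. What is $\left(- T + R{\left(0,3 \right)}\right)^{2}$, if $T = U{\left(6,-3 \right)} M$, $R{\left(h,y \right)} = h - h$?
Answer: $11664$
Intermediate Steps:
$U{\left(P,k \right)} = P k$
$R{\left(h,y \right)} = 0$
$T = -108$ ($T = 6 \left(-3\right) 6 = \left(-18\right) 6 = -108$)
$\left(- T + R{\left(0,3 \right)}\right)^{2} = \left(\left(-1\right) \left(-108\right) + 0\right)^{2} = \left(108 + 0\right)^{2} = 108^{2} = 11664$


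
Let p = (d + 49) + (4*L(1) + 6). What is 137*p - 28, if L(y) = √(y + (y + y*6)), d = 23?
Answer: 10658 + 1096*√2 ≈ 12208.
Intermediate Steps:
L(y) = 2*√2*√y (L(y) = √(y + (y + 6*y)) = √(y + 7*y) = √(8*y) = 2*√2*√y)
p = 78 + 8*√2 (p = (23 + 49) + (4*(2*√2*√1) + 6) = 72 + (4*(2*√2*1) + 6) = 72 + (4*(2*√2) + 6) = 72 + (8*√2 + 6) = 72 + (6 + 8*√2) = 78 + 8*√2 ≈ 89.314)
137*p - 28 = 137*(78 + 8*√2) - 28 = (10686 + 1096*√2) - 28 = 10658 + 1096*√2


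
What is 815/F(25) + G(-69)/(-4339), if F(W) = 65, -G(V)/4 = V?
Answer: 703669/56407 ≈ 12.475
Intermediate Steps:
G(V) = -4*V
815/F(25) + G(-69)/(-4339) = 815/65 - 4*(-69)/(-4339) = 815*(1/65) + 276*(-1/4339) = 163/13 - 276/4339 = 703669/56407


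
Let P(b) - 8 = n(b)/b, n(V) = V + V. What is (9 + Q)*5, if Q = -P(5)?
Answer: -5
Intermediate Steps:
n(V) = 2*V
P(b) = 10 (P(b) = 8 + (2*b)/b = 8 + 2 = 10)
Q = -10 (Q = -1*10 = -10)
(9 + Q)*5 = (9 - 10)*5 = -1*5 = -5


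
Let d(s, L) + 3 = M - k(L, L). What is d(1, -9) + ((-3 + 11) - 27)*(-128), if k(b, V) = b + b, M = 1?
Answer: 2448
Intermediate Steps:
k(b, V) = 2*b
d(s, L) = -2 - 2*L (d(s, L) = -3 + (1 - 2*L) = -2 - 2*L)
d(1, -9) + ((-3 + 11) - 27)*(-128) = (-2 - 2*(-9)) + ((-3 + 11) - 27)*(-128) = (-2 + 18) + (8 - 27)*(-128) = 16 - 19*(-128) = 16 + 2432 = 2448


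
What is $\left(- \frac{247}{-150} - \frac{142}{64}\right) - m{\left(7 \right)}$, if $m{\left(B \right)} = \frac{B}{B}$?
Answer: $- \frac{3773}{2400} \approx -1.5721$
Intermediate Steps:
$m{\left(B \right)} = 1$
$\left(- \frac{247}{-150} - \frac{142}{64}\right) - m{\left(7 \right)} = \left(- \frac{247}{-150} - \frac{142}{64}\right) - 1 = \left(\left(-247\right) \left(- \frac{1}{150}\right) - \frac{71}{32}\right) - 1 = \left(\frac{247}{150} - \frac{71}{32}\right) - 1 = - \frac{1373}{2400} - 1 = - \frac{3773}{2400}$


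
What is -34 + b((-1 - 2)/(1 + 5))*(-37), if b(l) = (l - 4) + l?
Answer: 151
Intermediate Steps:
b(l) = -4 + 2*l (b(l) = (-4 + l) + l = -4 + 2*l)
-34 + b((-1 - 2)/(1 + 5))*(-37) = -34 + (-4 + 2*((-1 - 2)/(1 + 5)))*(-37) = -34 + (-4 + 2*(-3/6))*(-37) = -34 + (-4 + 2*(-3*⅙))*(-37) = -34 + (-4 + 2*(-½))*(-37) = -34 + (-4 - 1)*(-37) = -34 - 5*(-37) = -34 + 185 = 151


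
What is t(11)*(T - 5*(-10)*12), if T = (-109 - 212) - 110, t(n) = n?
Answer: 1859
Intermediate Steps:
T = -431 (T = -321 - 110 = -431)
t(11)*(T - 5*(-10)*12) = 11*(-431 - 5*(-10)*12) = 11*(-431 + 50*12) = 11*(-431 + 600) = 11*169 = 1859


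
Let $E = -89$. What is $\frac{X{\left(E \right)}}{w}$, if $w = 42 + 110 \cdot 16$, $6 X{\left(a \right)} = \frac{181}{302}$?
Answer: $\frac{181}{3265224} \approx 5.5433 \cdot 10^{-5}$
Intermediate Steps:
$X{\left(a \right)} = \frac{181}{1812}$ ($X{\left(a \right)} = \frac{181 \cdot \frac{1}{302}}{6} = \frac{1}{6} \cdot \frac{181}{302} = \frac{181}{1812}$)
$w = 1802$ ($w = 42 + 1760 = 1802$)
$\frac{X{\left(E \right)}}{w} = \frac{181}{1812 \cdot 1802} = \frac{181}{1812} \cdot \frac{1}{1802} = \frac{181}{3265224}$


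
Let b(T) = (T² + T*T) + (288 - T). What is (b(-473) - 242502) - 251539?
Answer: -45822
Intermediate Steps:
b(T) = 288 - T + 2*T² (b(T) = (T² + T²) + (288 - T) = 2*T² + (288 - T) = 288 - T + 2*T²)
(b(-473) - 242502) - 251539 = ((288 - 1*(-473) + 2*(-473)²) - 242502) - 251539 = ((288 + 473 + 2*223729) - 242502) - 251539 = ((288 + 473 + 447458) - 242502) - 251539 = (448219 - 242502) - 251539 = 205717 - 251539 = -45822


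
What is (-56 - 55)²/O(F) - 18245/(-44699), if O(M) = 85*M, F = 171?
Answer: 90658606/72188885 ≈ 1.2559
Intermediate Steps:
(-56 - 55)²/O(F) - 18245/(-44699) = (-56 - 55)²/((85*171)) - 18245/(-44699) = (-111)²/14535 - 18245*(-1/44699) = 12321*(1/14535) + 18245/44699 = 1369/1615 + 18245/44699 = 90658606/72188885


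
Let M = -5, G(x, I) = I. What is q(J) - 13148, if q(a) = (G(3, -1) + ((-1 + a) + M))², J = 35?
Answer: -12364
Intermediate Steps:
q(a) = (-7 + a)² (q(a) = (-1 + ((-1 + a) - 5))² = (-1 + (-6 + a))² = (-7 + a)²)
q(J) - 13148 = (-7 + 35)² - 13148 = 28² - 13148 = 784 - 13148 = -12364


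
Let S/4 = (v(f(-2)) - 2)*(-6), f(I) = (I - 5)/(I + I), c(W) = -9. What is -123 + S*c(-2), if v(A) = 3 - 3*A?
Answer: -1041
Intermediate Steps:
f(I) = (-5 + I)/(2*I) (f(I) = (-5 + I)/((2*I)) = (-5 + I)*(1/(2*I)) = (-5 + I)/(2*I))
S = 102 (S = 4*(((3 - 3*(-5 - 2)/(2*(-2))) - 2)*(-6)) = 4*(((3 - 3*(-1)*(-7)/(2*2)) - 2)*(-6)) = 4*(((3 - 3*7/4) - 2)*(-6)) = 4*(((3 - 21/4) - 2)*(-6)) = 4*((-9/4 - 2)*(-6)) = 4*(-17/4*(-6)) = 4*(51/2) = 102)
-123 + S*c(-2) = -123 + 102*(-9) = -123 - 918 = -1041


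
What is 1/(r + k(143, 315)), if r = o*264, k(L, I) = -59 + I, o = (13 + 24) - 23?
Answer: 1/3952 ≈ 0.00025304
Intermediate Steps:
o = 14 (o = 37 - 23 = 14)
r = 3696 (r = 14*264 = 3696)
1/(r + k(143, 315)) = 1/(3696 + (-59 + 315)) = 1/(3696 + 256) = 1/3952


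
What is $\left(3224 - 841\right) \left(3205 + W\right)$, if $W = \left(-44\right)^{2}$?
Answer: $12251003$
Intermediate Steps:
$W = 1936$
$\left(3224 - 841\right) \left(3205 + W\right) = \left(3224 - 841\right) \left(3205 + 1936\right) = 2383 \cdot 5141 = 12251003$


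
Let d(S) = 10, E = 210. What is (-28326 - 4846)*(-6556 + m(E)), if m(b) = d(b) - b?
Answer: 224110032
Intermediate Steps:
m(b) = 10 - b
(-28326 - 4846)*(-6556 + m(E)) = (-28326 - 4846)*(-6556 + (10 - 1*210)) = -33172*(-6556 + (10 - 210)) = -33172*(-6556 - 200) = -33172*(-6756) = 224110032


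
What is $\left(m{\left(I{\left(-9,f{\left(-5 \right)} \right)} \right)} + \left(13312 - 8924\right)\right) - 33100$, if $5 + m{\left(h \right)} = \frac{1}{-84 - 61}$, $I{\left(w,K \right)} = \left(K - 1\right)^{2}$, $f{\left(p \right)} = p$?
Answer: $- \frac{4163966}{145} \approx -28717.0$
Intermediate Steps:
$I{\left(w,K \right)} = \left(-1 + K\right)^{2}$
$m{\left(h \right)} = - \frac{726}{145}$ ($m{\left(h \right)} = -5 + \frac{1}{-84 - 61} = -5 + \frac{1}{-145} = -5 - \frac{1}{145} = - \frac{726}{145}$)
$\left(m{\left(I{\left(-9,f{\left(-5 \right)} \right)} \right)} + \left(13312 - 8924\right)\right) - 33100 = \left(- \frac{726}{145} + \left(13312 - 8924\right)\right) - 33100 = \left(- \frac{726}{145} + 4388\right) - 33100 = \frac{635534}{145} - 33100 = - \frac{4163966}{145}$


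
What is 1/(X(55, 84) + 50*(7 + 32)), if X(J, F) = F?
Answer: 1/2034 ≈ 0.00049164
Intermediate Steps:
1/(X(55, 84) + 50*(7 + 32)) = 1/(84 + 50*(7 + 32)) = 1/(84 + 50*39) = 1/(84 + 1950) = 1/2034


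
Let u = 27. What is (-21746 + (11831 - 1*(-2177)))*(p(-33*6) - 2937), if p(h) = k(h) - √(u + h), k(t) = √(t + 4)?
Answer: 22726506 - 7738*I*√194 + 23214*I*√19 ≈ 2.2726e+7 - 6590.4*I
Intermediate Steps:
k(t) = √(4 + t)
p(h) = √(4 + h) - √(27 + h)
(-21746 + (11831 - 1*(-2177)))*(p(-33*6) - 2937) = (-21746 + (11831 - 1*(-2177)))*((√(4 - 33*6) - √(27 - 33*6)) - 2937) = (-21746 + (11831 + 2177))*((√(4 - 198) - √(27 - 198)) - 2937) = (-21746 + 14008)*((√(-194) - √(-171)) - 2937) = -7738*((I*√194 - 3*I*√19) - 2937) = -7738*(-2937 + I*√194 - 3*I*√19) = 22726506 - 7738*I*√194 + 23214*I*√19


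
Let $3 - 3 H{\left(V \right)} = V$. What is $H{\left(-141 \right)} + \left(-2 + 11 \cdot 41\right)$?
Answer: $497$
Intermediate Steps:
$H{\left(V \right)} = 1 - \frac{V}{3}$
$H{\left(-141 \right)} + \left(-2 + 11 \cdot 41\right) = \left(1 - -47\right) + \left(-2 + 11 \cdot 41\right) = \left(1 + 47\right) + \left(-2 + 451\right) = 48 + 449 = 497$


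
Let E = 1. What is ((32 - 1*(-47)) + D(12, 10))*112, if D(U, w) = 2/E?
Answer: 9072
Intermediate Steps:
D(U, w) = 2 (D(U, w) = 2/1 = 2*1 = 2)
((32 - 1*(-47)) + D(12, 10))*112 = ((32 - 1*(-47)) + 2)*112 = ((32 + 47) + 2)*112 = (79 + 2)*112 = 81*112 = 9072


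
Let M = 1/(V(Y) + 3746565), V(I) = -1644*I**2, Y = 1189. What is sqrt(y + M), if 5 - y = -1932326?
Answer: 2*sqrt(2601065393032254671636013)/2320410759 ≈ 1390.1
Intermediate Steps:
y = 1932331 (y = 5 - 1*(-1932326) = 5 + 1932326 = 1932331)
M = -1/2320410759 (M = 1/(-1644*1189**2 + 3746565) = 1/(-1644*1413721 + 3746565) = 1/(-2324157324 + 3746565) = 1/(-2320410759) = -1/2320410759 ≈ -4.3096e-10)
sqrt(y + M) = sqrt(1932331 - 1/2320410759) = sqrt(4483801642349228/2320410759) = 2*sqrt(2601065393032254671636013)/2320410759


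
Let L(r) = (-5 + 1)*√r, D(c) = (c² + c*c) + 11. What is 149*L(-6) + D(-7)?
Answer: 109 - 596*I*√6 ≈ 109.0 - 1459.9*I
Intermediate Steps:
D(c) = 11 + 2*c² (D(c) = (c² + c²) + 11 = 2*c² + 11 = 11 + 2*c²)
L(r) = -4*√r
149*L(-6) + D(-7) = 149*(-4*I*√6) + (11 + 2*(-7)²) = 149*(-4*I*√6) + (11 + 2*49) = 149*(-4*I*√6) + (11 + 98) = -596*I*√6 + 109 = 109 - 596*I*√6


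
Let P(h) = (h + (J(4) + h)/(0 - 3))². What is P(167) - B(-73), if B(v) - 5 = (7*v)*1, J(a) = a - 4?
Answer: 116110/9 ≈ 12901.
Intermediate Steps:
J(a) = -4 + a
B(v) = 5 + 7*v (B(v) = 5 + (7*v)*1 = 5 + 7*v)
P(h) = 4*h²/9 (P(h) = (h + ((-4 + 4) + h)/(0 - 3))² = (h + (0 + h)/(-3))² = (h + h*(-⅓))² = (h - h/3)² = (2*h/3)² = 4*h²/9)
P(167) - B(-73) = (4/9)*167² - (5 + 7*(-73)) = (4/9)*27889 - (5 - 511) = 111556/9 - 1*(-506) = 111556/9 + 506 = 116110/9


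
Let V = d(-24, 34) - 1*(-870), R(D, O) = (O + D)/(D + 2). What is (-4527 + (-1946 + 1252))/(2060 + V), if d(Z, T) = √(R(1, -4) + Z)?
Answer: -3059506/1716985 + 5221*I/1716985 ≈ -1.7819 + 0.0030408*I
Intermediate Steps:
R(D, O) = (D + O)/(2 + D)
d(Z, T) = √(-1 + Z) (d(Z, T) = √((1 - 4)/(2 + 1) + Z) = √(-3/3 + Z) = √((⅓)*(-3) + Z) = √(-1 + Z))
V = 870 + 5*I (V = √(-1 - 24) - 1*(-870) = √(-25) + 870 = 5*I + 870 = 870 + 5*I ≈ 870.0 + 5.0*I)
(-4527 + (-1946 + 1252))/(2060 + V) = (-4527 + (-1946 + 1252))/(2060 + (870 + 5*I)) = (-4527 - 694)/(2930 + 5*I) = -5221*(2930 - 5*I)/8584925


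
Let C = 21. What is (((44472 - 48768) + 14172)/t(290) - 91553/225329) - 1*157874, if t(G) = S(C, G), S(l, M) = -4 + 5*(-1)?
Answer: -107462829365/675987 ≈ -1.5897e+5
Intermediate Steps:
S(l, M) = -9 (S(l, M) = -4 - 5 = -9)
t(G) = -9
(((44472 - 48768) + 14172)/t(290) - 91553/225329) - 1*157874 = (((44472 - 48768) + 14172)/(-9) - 91553/225329) - 1*157874 = ((-4296 + 14172)*(-⅑) - 91553*1/225329) - 157874 = (9876*(-⅑) - 91553/225329) - 157874 = (-3292/3 - 91553/225329) - 157874 = -742057727/675987 - 157874 = -107462829365/675987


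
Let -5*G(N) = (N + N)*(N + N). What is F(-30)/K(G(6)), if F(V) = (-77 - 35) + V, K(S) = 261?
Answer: -142/261 ≈ -0.54406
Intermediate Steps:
G(N) = -4*N²/5 (G(N) = -(N + N)*(N + N)/5 = -2*N*2*N/5 = -4*N²/5)
F(V) = -112 + V
F(-30)/K(G(6)) = (-112 - 30)/261 = -142*1/261 = -142/261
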